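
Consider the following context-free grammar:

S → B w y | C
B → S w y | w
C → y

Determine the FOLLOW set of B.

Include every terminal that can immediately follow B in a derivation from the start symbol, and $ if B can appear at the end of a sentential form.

We compute FOLLOW(B) using the standard algorithm.
FOLLOW(S) starts with {$}.
FIRST(B) = {w, y}
FIRST(C) = {y}
FIRST(S) = {w, y}
FOLLOW(B) = {w}
FOLLOW(C) = {$, w}
FOLLOW(S) = {$, w}
Therefore, FOLLOW(B) = {w}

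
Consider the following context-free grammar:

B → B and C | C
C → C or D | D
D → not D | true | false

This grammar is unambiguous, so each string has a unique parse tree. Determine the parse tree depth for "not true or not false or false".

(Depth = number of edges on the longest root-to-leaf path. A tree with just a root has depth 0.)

6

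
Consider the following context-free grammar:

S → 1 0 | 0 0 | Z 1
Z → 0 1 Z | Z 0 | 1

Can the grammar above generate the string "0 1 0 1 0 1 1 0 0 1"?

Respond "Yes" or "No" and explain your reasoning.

Yes - a valid derivation exists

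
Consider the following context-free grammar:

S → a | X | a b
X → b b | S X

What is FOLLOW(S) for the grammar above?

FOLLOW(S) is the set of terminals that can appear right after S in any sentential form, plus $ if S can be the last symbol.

We compute FOLLOW(S) using the standard algorithm.
FOLLOW(S) starts with {$}.
FIRST(S) = {a, b}
FIRST(X) = {a, b}
FOLLOW(S) = {$, a, b}
FOLLOW(X) = {$, a, b}
Therefore, FOLLOW(S) = {$, a, b}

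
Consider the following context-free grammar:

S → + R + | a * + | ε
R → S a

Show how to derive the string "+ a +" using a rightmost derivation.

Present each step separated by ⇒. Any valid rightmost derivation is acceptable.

S ⇒ + R + ⇒ + S a + ⇒ + a +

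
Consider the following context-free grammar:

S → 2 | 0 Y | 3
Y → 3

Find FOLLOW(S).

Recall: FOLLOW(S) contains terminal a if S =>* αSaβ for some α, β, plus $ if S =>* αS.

We compute FOLLOW(S) using the standard algorithm.
FOLLOW(S) starts with {$}.
FIRST(S) = {0, 2, 3}
FIRST(Y) = {3}
FOLLOW(S) = {$}
FOLLOW(Y) = {$}
Therefore, FOLLOW(S) = {$}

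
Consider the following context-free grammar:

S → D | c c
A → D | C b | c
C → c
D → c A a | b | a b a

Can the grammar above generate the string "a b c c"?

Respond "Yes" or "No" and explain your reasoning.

No - no valid derivation exists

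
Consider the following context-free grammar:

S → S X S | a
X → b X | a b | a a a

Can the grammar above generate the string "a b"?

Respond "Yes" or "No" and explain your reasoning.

No - no valid derivation exists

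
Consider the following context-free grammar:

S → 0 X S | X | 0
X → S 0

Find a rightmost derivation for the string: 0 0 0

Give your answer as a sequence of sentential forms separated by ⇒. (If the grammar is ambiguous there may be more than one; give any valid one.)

S ⇒ X ⇒ S 0 ⇒ X 0 ⇒ S 0 0 ⇒ 0 0 0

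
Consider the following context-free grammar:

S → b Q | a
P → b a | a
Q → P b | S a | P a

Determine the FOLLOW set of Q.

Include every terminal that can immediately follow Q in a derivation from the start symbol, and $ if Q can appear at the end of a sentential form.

We compute FOLLOW(Q) using the standard algorithm.
FOLLOW(S) starts with {$}.
FIRST(P) = {a, b}
FIRST(Q) = {a, b}
FIRST(S) = {a, b}
FOLLOW(P) = {a, b}
FOLLOW(Q) = {$, a}
FOLLOW(S) = {$, a}
Therefore, FOLLOW(Q) = {$, a}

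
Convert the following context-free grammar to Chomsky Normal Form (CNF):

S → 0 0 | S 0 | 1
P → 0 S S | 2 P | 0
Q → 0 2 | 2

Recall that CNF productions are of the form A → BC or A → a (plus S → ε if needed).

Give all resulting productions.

T0 → 0; S → 1; T2 → 2; P → 0; Q → 2; S → T0 T0; S → S T0; P → T0 X0; X0 → S S; P → T2 P; Q → T0 T2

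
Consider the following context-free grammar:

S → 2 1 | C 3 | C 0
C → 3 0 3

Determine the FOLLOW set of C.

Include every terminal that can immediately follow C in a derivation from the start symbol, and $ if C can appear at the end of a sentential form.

We compute FOLLOW(C) using the standard algorithm.
FOLLOW(S) starts with {$}.
FIRST(C) = {3}
FIRST(S) = {2, 3}
FOLLOW(C) = {0, 3}
FOLLOW(S) = {$}
Therefore, FOLLOW(C) = {0, 3}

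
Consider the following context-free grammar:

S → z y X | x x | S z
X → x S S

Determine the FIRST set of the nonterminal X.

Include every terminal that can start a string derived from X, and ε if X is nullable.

We compute FIRST(X) using the standard algorithm.
FIRST(S) = {x, z}
FIRST(X) = {x}
Therefore, FIRST(X) = {x}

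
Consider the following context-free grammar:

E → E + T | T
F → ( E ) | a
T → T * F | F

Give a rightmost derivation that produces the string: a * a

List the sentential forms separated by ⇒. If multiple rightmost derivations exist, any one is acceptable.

E ⇒ T ⇒ T * F ⇒ T * a ⇒ F * a ⇒ a * a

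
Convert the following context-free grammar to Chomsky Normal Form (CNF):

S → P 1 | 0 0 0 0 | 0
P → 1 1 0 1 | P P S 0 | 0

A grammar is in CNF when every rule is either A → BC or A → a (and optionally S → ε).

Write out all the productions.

T1 → 1; T0 → 0; S → 0; P → 0; S → P T1; S → T0 X0; X0 → T0 X1; X1 → T0 T0; P → T1 X2; X2 → T1 X3; X3 → T0 T1; P → P X4; X4 → P X5; X5 → S T0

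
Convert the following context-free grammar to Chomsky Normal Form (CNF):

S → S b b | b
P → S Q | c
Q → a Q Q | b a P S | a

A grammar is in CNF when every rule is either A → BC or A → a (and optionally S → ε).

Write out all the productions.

TB → b; S → b; P → c; TA → a; Q → a; S → S X0; X0 → TB TB; P → S Q; Q → TA X1; X1 → Q Q; Q → TB X2; X2 → TA X3; X3 → P S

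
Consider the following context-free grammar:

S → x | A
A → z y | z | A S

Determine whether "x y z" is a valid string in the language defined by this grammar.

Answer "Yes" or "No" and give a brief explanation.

No - no valid derivation exists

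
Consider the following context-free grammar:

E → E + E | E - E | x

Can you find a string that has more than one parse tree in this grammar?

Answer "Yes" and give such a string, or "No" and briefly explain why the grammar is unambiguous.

Yes - the string 'x + x - x - x - x + x' has two distinct parse trees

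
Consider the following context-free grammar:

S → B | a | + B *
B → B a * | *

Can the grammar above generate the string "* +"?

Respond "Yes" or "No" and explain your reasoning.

No - no valid derivation exists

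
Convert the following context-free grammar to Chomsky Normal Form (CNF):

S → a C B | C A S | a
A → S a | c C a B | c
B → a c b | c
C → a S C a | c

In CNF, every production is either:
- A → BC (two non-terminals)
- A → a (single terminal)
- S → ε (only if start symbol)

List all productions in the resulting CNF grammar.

TA → a; S → a; TC → c; A → c; TB → b; B → c; C → c; S → TA X0; X0 → C B; S → C X1; X1 → A S; A → S TA; A → TC X2; X2 → C X3; X3 → TA B; B → TA X4; X4 → TC TB; C → TA X5; X5 → S X6; X6 → C TA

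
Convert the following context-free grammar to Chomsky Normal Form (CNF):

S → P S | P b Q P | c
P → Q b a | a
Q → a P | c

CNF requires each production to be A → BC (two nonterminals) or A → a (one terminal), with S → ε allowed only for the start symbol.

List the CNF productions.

TB → b; S → c; TA → a; P → a; Q → c; S → P S; S → P X0; X0 → TB X1; X1 → Q P; P → Q X2; X2 → TB TA; Q → TA P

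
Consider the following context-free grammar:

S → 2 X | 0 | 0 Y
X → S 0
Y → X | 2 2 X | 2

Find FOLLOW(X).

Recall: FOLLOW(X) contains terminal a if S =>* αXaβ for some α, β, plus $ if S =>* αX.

We compute FOLLOW(X) using the standard algorithm.
FOLLOW(S) starts with {$}.
FIRST(S) = {0, 2}
FIRST(X) = {0, 2}
FIRST(Y) = {0, 2}
FOLLOW(S) = {$, 0}
FOLLOW(X) = {$, 0}
FOLLOW(Y) = {$, 0}
Therefore, FOLLOW(X) = {$, 0}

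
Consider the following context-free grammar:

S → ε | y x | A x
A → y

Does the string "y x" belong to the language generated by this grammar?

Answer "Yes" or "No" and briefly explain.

Yes - a valid derivation exists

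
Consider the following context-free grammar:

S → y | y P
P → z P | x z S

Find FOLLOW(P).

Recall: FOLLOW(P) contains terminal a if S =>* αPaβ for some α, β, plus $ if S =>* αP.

We compute FOLLOW(P) using the standard algorithm.
FOLLOW(S) starts with {$}.
FIRST(P) = {x, z}
FIRST(S) = {y}
FOLLOW(P) = {$}
FOLLOW(S) = {$}
Therefore, FOLLOW(P) = {$}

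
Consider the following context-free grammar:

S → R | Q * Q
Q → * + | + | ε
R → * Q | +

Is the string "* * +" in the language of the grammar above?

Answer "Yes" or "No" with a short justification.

Yes - a valid derivation exists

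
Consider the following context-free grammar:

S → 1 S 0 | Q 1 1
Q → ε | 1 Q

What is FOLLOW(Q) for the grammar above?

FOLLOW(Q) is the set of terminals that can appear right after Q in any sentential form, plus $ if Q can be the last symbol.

We compute FOLLOW(Q) using the standard algorithm.
FOLLOW(S) starts with {$}.
FIRST(Q) = {1, ε}
FIRST(S) = {1}
FOLLOW(Q) = {1}
FOLLOW(S) = {$, 0}
Therefore, FOLLOW(Q) = {1}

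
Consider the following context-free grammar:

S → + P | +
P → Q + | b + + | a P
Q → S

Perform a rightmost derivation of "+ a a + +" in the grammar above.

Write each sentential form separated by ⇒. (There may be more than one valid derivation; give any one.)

S ⇒ + P ⇒ + a P ⇒ + a a P ⇒ + a a Q + ⇒ + a a S + ⇒ + a a + +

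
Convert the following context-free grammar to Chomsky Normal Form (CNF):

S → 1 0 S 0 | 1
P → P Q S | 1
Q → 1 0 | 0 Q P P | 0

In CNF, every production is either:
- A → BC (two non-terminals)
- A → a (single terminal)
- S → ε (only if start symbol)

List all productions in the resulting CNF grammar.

T1 → 1; T0 → 0; S → 1; P → 1; Q → 0; S → T1 X0; X0 → T0 X1; X1 → S T0; P → P X2; X2 → Q S; Q → T1 T0; Q → T0 X3; X3 → Q X4; X4 → P P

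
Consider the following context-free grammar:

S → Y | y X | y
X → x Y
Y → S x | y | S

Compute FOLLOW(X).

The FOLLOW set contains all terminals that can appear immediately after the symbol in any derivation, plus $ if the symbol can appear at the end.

We compute FOLLOW(X) using the standard algorithm.
FOLLOW(S) starts with {$}.
FIRST(S) = {y}
FIRST(X) = {x}
FIRST(Y) = {y}
FOLLOW(S) = {$, x}
FOLLOW(X) = {$, x}
FOLLOW(Y) = {$, x}
Therefore, FOLLOW(X) = {$, x}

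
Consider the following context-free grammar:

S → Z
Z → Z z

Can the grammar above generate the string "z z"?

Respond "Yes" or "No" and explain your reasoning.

No - no valid derivation exists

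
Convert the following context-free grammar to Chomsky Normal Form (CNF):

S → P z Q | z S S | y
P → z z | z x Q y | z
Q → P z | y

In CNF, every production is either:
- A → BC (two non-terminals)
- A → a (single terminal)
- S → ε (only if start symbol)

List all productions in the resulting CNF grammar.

TZ → z; S → y; TX → x; TY → y; P → z; Q → y; S → P X0; X0 → TZ Q; S → TZ X1; X1 → S S; P → TZ TZ; P → TZ X2; X2 → TX X3; X3 → Q TY; Q → P TZ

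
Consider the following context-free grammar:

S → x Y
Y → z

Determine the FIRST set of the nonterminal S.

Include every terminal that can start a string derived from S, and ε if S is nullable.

We compute FIRST(S) using the standard algorithm.
FIRST(S) = {x}
FIRST(Y) = {z}
Therefore, FIRST(S) = {x}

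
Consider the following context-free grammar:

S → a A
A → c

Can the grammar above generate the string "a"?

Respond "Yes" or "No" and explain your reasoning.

No - no valid derivation exists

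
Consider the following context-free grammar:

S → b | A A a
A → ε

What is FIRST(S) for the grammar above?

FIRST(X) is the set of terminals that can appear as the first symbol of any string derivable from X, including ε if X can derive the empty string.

We compute FIRST(S) using the standard algorithm.
FIRST(A) = {ε}
FIRST(S) = {a, b}
Therefore, FIRST(S) = {a, b}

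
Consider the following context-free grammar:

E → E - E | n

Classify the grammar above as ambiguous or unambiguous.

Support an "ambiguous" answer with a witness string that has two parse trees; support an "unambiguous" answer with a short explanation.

Ambiguous - the string 'n - n - n - n - n - n' has two distinct parse trees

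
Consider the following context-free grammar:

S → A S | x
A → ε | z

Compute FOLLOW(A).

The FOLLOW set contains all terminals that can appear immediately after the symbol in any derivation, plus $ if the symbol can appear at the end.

We compute FOLLOW(A) using the standard algorithm.
FOLLOW(S) starts with {$}.
FIRST(A) = {z, ε}
FIRST(S) = {x, z}
FOLLOW(A) = {x, z}
FOLLOW(S) = {$}
Therefore, FOLLOW(A) = {x, z}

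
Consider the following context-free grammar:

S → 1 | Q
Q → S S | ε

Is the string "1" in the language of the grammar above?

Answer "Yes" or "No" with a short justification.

Yes - a valid derivation exists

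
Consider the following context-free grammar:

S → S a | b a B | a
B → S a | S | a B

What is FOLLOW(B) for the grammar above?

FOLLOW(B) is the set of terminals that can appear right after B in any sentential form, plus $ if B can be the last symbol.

We compute FOLLOW(B) using the standard algorithm.
FOLLOW(S) starts with {$}.
FIRST(B) = {a, b}
FIRST(S) = {a, b}
FOLLOW(B) = {$, a}
FOLLOW(S) = {$, a}
Therefore, FOLLOW(B) = {$, a}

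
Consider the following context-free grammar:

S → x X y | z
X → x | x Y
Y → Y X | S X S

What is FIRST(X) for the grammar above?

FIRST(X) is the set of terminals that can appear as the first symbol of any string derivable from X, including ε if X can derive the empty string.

We compute FIRST(X) using the standard algorithm.
FIRST(S) = {x, z}
FIRST(X) = {x}
FIRST(Y) = {x, z}
Therefore, FIRST(X) = {x}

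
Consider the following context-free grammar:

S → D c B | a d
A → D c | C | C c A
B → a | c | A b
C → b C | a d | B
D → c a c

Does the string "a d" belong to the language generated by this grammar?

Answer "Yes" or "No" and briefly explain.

Yes - a valid derivation exists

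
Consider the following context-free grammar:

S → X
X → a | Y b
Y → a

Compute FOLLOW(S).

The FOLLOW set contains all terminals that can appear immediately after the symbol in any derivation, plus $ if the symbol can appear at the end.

We compute FOLLOW(S) using the standard algorithm.
FOLLOW(S) starts with {$}.
FIRST(S) = {a}
FIRST(X) = {a}
FIRST(Y) = {a}
FOLLOW(S) = {$}
FOLLOW(X) = {$}
FOLLOW(Y) = {b}
Therefore, FOLLOW(S) = {$}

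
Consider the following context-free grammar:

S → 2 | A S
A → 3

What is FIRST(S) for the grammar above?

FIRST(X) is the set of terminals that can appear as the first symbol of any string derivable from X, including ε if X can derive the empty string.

We compute FIRST(S) using the standard algorithm.
FIRST(A) = {3}
FIRST(S) = {2, 3}
Therefore, FIRST(S) = {2, 3}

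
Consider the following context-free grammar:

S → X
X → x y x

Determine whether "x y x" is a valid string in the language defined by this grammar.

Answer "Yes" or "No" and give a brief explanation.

Yes - a valid derivation exists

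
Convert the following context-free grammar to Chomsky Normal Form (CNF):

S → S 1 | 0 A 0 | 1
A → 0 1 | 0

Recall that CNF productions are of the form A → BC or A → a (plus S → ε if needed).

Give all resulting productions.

T1 → 1; T0 → 0; S → 1; A → 0; S → S T1; S → T0 X0; X0 → A T0; A → T0 T1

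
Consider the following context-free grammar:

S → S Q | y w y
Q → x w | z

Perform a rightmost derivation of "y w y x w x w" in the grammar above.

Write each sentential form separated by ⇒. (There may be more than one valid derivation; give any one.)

S ⇒ S Q ⇒ S x w ⇒ S Q x w ⇒ S x w x w ⇒ y w y x w x w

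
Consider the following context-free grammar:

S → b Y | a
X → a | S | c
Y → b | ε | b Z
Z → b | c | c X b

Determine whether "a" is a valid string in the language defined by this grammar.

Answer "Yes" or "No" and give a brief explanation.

Yes - a valid derivation exists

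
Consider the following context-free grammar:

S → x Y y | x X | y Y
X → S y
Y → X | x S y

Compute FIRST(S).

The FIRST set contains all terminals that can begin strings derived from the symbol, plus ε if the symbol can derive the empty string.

We compute FIRST(S) using the standard algorithm.
FIRST(S) = {x, y}
FIRST(X) = {x, y}
FIRST(Y) = {x, y}
Therefore, FIRST(S) = {x, y}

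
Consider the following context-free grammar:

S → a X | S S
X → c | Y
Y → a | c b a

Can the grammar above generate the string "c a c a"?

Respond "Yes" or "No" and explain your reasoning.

No - no valid derivation exists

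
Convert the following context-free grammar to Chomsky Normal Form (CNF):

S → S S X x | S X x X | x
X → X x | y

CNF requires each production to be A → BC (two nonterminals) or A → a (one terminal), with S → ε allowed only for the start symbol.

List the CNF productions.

TX → x; S → x; X → y; S → S X0; X0 → S X1; X1 → X TX; S → S X2; X2 → X X3; X3 → TX X; X → X TX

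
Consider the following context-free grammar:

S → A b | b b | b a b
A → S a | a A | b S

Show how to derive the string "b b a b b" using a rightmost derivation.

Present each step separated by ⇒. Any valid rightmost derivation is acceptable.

S ⇒ A b ⇒ b S b ⇒ b b a b b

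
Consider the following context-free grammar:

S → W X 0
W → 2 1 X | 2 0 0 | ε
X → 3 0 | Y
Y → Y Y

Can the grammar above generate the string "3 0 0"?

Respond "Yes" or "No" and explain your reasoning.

Yes - a valid derivation exists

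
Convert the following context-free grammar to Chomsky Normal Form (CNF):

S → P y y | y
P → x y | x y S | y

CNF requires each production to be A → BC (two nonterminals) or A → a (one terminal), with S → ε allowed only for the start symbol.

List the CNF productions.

TY → y; S → y; TX → x; P → y; S → P X0; X0 → TY TY; P → TX TY; P → TX X1; X1 → TY S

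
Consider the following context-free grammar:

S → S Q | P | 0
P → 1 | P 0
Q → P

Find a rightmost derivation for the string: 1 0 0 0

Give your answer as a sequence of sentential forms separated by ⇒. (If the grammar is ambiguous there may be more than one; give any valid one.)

S ⇒ P ⇒ P 0 ⇒ P 0 0 ⇒ P 0 0 0 ⇒ 1 0 0 0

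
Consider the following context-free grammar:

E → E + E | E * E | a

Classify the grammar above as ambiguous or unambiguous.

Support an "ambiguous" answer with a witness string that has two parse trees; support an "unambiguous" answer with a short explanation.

Ambiguous - the string 'a * a * a * a + a' has two distinct parse trees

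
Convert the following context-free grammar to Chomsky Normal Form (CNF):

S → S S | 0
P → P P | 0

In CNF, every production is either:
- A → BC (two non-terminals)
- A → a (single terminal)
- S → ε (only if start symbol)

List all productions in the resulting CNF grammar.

S → 0; P → 0; S → S S; P → P P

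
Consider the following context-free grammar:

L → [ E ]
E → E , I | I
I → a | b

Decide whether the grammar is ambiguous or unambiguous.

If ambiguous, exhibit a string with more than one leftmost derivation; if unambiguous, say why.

Unambiguous - every string in the language has a unique leftmost derivation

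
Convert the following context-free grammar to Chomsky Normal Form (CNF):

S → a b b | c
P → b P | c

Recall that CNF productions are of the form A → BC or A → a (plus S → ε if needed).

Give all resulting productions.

TA → a; TB → b; S → c; P → c; S → TA X0; X0 → TB TB; P → TB P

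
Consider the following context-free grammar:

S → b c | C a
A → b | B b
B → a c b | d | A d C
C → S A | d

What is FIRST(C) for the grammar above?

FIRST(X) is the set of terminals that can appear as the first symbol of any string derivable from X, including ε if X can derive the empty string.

We compute FIRST(C) using the standard algorithm.
FIRST(A) = {a, b, d}
FIRST(B) = {a, b, d}
FIRST(C) = {b, d}
FIRST(S) = {b, d}
Therefore, FIRST(C) = {b, d}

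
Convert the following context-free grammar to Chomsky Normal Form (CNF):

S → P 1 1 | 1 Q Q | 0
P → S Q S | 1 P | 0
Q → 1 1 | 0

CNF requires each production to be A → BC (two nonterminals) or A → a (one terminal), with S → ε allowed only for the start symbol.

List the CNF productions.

T1 → 1; S → 0; P → 0; Q → 0; S → P X0; X0 → T1 T1; S → T1 X1; X1 → Q Q; P → S X2; X2 → Q S; P → T1 P; Q → T1 T1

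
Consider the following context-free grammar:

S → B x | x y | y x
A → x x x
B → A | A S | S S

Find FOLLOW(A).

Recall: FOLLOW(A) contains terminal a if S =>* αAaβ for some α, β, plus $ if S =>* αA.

We compute FOLLOW(A) using the standard algorithm.
FOLLOW(S) starts with {$}.
FIRST(A) = {x}
FIRST(B) = {x, y}
FIRST(S) = {x, y}
FOLLOW(A) = {x, y}
FOLLOW(B) = {x}
FOLLOW(S) = {$, x, y}
Therefore, FOLLOW(A) = {x, y}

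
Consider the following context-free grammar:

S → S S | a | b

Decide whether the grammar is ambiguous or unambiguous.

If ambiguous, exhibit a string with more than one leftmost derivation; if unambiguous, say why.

Ambiguous - the string 'b a a b' has two distinct leftmost derivations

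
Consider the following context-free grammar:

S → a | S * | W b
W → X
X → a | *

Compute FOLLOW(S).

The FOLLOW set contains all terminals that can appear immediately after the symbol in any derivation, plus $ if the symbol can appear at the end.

We compute FOLLOW(S) using the standard algorithm.
FOLLOW(S) starts with {$}.
FIRST(S) = {*, a}
FIRST(W) = {*, a}
FIRST(X) = {*, a}
FOLLOW(S) = {$, *}
FOLLOW(W) = {b}
FOLLOW(X) = {b}
Therefore, FOLLOW(S) = {$, *}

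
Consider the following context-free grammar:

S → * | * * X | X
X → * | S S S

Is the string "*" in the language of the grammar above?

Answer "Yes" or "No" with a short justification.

Yes - a valid derivation exists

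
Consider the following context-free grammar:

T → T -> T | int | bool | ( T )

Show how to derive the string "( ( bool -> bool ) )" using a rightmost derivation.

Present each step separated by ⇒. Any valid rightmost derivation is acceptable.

T ⇒ ( T ) ⇒ ( ( T ) ) ⇒ ( ( T -> T ) ) ⇒ ( ( T -> bool ) ) ⇒ ( ( bool -> bool ) )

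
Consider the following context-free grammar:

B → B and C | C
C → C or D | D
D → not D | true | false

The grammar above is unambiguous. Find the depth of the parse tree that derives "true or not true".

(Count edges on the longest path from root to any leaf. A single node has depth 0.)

4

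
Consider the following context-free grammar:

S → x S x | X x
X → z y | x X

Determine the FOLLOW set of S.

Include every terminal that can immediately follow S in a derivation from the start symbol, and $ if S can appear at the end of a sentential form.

We compute FOLLOW(S) using the standard algorithm.
FOLLOW(S) starts with {$}.
FIRST(S) = {x, z}
FIRST(X) = {x, z}
FOLLOW(S) = {$, x}
FOLLOW(X) = {x}
Therefore, FOLLOW(S) = {$, x}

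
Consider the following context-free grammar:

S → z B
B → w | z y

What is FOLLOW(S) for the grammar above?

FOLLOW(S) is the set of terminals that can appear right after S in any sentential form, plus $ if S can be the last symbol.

We compute FOLLOW(S) using the standard algorithm.
FOLLOW(S) starts with {$}.
FIRST(B) = {w, z}
FIRST(S) = {z}
FOLLOW(B) = {$}
FOLLOW(S) = {$}
Therefore, FOLLOW(S) = {$}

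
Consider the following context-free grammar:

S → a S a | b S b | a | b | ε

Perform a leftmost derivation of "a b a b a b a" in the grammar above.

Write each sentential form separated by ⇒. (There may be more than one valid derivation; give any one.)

S ⇒ a S a ⇒ a b S b a ⇒ a b a S a b a ⇒ a b a b a b a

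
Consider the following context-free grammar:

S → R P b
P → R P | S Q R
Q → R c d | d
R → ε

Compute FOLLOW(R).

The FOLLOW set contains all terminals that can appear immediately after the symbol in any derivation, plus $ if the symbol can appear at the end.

We compute FOLLOW(R) using the standard algorithm.
FOLLOW(S) starts with {$}.
FIRST(P) = {}
FIRST(Q) = {c, d}
FIRST(R) = {ε}
FIRST(S) = {}
FOLLOW(P) = {b}
FOLLOW(Q) = {b}
FOLLOW(R) = {b, c}
FOLLOW(S) = {$, c, d}
Therefore, FOLLOW(R) = {b, c}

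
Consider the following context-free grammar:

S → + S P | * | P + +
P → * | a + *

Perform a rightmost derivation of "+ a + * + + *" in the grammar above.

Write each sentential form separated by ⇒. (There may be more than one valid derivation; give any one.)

S ⇒ + S P ⇒ + S * ⇒ + P + + * ⇒ + a + * + + *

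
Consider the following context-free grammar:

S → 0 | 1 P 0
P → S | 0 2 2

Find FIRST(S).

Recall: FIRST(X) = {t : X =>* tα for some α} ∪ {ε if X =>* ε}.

We compute FIRST(S) using the standard algorithm.
FIRST(P) = {0, 1}
FIRST(S) = {0, 1}
Therefore, FIRST(S) = {0, 1}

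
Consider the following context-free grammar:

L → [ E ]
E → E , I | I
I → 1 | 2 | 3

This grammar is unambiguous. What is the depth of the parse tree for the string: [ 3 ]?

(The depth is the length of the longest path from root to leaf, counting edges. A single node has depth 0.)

3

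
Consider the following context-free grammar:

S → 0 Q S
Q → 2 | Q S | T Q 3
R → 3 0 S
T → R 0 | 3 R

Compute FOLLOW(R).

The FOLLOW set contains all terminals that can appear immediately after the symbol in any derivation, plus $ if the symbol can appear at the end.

We compute FOLLOW(R) using the standard algorithm.
FOLLOW(S) starts with {$}.
FIRST(Q) = {2, 3}
FIRST(R) = {3}
FIRST(S) = {0}
FIRST(T) = {3}
FOLLOW(Q) = {0, 3}
FOLLOW(R) = {0, 2, 3}
FOLLOW(S) = {$, 0, 2, 3}
FOLLOW(T) = {2, 3}
Therefore, FOLLOW(R) = {0, 2, 3}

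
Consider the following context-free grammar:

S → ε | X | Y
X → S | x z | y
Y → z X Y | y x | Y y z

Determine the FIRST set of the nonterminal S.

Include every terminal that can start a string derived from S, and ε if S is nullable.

We compute FIRST(S) using the standard algorithm.
FIRST(S) = {x, y, z, ε}
FIRST(X) = {x, y, z, ε}
FIRST(Y) = {y, z}
Therefore, FIRST(S) = {x, y, z, ε}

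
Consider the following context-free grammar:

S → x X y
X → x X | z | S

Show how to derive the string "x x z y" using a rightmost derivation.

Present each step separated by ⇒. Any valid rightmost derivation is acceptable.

S ⇒ x X y ⇒ x x X y ⇒ x x z y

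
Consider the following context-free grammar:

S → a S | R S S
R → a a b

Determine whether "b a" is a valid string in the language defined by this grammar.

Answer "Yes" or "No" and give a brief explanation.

No - no valid derivation exists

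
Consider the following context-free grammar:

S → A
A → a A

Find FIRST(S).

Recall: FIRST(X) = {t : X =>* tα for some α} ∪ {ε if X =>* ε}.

We compute FIRST(S) using the standard algorithm.
FIRST(A) = {a}
FIRST(S) = {a}
Therefore, FIRST(S) = {a}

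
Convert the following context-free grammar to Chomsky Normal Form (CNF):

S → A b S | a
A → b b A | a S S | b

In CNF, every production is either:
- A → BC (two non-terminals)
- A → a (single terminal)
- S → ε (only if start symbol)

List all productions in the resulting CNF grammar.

TB → b; S → a; TA → a; A → b; S → A X0; X0 → TB S; A → TB X1; X1 → TB A; A → TA X2; X2 → S S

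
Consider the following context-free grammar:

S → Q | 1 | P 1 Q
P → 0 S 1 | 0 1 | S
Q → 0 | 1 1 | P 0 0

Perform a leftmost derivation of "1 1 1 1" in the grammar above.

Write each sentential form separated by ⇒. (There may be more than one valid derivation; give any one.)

S ⇒ P 1 Q ⇒ S 1 Q ⇒ 1 1 Q ⇒ 1 1 1 1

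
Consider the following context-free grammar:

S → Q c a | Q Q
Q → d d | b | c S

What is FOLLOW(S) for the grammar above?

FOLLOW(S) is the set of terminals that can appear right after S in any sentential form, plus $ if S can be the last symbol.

We compute FOLLOW(S) using the standard algorithm.
FOLLOW(S) starts with {$}.
FIRST(Q) = {b, c, d}
FIRST(S) = {b, c, d}
FOLLOW(Q) = {$, b, c, d}
FOLLOW(S) = {$, b, c, d}
Therefore, FOLLOW(S) = {$, b, c, d}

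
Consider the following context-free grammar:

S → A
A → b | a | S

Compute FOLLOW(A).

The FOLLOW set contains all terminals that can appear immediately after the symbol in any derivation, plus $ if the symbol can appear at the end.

We compute FOLLOW(A) using the standard algorithm.
FOLLOW(S) starts with {$}.
FIRST(A) = {a, b}
FIRST(S) = {a, b}
FOLLOW(A) = {$}
FOLLOW(S) = {$}
Therefore, FOLLOW(A) = {$}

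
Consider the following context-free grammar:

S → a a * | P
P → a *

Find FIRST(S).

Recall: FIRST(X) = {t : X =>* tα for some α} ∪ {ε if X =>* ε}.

We compute FIRST(S) using the standard algorithm.
FIRST(P) = {a}
FIRST(S) = {a}
Therefore, FIRST(S) = {a}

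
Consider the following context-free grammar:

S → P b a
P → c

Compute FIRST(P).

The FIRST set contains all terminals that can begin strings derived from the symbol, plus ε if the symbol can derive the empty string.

We compute FIRST(P) using the standard algorithm.
FIRST(P) = {c}
FIRST(S) = {c}
Therefore, FIRST(P) = {c}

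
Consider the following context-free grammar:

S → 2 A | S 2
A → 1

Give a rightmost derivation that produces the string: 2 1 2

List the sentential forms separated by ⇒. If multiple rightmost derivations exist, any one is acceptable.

S ⇒ S 2 ⇒ 2 A 2 ⇒ 2 1 2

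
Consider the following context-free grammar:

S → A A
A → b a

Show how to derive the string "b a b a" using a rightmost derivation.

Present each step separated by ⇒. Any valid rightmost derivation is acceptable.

S ⇒ A A ⇒ A b a ⇒ b a b a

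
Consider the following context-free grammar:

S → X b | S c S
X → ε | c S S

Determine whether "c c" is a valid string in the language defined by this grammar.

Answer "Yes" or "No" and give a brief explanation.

No - no valid derivation exists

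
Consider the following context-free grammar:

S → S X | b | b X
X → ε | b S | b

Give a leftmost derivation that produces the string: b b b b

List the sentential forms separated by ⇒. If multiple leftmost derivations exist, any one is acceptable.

S ⇒ S X ⇒ b X ⇒ b b S ⇒ b b b X ⇒ b b b b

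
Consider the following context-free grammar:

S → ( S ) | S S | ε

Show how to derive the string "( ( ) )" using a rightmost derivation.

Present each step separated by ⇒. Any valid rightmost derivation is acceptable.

S ⇒ ( S ) ⇒ ( ( S ) ) ⇒ ( ( ) )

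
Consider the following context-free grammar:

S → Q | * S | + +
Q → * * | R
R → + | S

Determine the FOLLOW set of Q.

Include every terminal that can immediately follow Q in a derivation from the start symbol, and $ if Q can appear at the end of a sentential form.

We compute FOLLOW(Q) using the standard algorithm.
FOLLOW(S) starts with {$}.
FIRST(Q) = {*, +}
FIRST(R) = {*, +}
FIRST(S) = {*, +}
FOLLOW(Q) = {$}
FOLLOW(R) = {$}
FOLLOW(S) = {$}
Therefore, FOLLOW(Q) = {$}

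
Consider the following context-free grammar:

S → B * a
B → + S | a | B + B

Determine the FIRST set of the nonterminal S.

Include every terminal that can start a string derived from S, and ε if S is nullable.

We compute FIRST(S) using the standard algorithm.
FIRST(B) = {+, a}
FIRST(S) = {+, a}
Therefore, FIRST(S) = {+, a}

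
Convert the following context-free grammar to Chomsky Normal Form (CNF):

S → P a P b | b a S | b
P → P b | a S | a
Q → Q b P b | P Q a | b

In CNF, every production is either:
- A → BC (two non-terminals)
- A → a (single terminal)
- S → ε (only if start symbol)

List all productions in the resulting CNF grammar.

TA → a; TB → b; S → b; P → a; Q → b; S → P X0; X0 → TA X1; X1 → P TB; S → TB X2; X2 → TA S; P → P TB; P → TA S; Q → Q X3; X3 → TB X4; X4 → P TB; Q → P X5; X5 → Q TA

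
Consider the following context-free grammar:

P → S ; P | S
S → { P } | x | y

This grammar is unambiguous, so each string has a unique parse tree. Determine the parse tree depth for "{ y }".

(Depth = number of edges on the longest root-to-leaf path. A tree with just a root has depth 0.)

4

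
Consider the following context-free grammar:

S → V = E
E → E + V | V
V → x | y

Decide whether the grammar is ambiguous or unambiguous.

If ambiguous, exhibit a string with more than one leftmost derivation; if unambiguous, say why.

Unambiguous - every string in the language has a unique leftmost derivation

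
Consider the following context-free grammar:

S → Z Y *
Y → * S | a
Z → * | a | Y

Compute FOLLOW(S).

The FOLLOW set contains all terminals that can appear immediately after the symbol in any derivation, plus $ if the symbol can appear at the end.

We compute FOLLOW(S) using the standard algorithm.
FOLLOW(S) starts with {$}.
FIRST(S) = {*, a}
FIRST(Y) = {*, a}
FIRST(Z) = {*, a}
FOLLOW(S) = {$, *, a}
FOLLOW(Y) = {*, a}
FOLLOW(Z) = {*, a}
Therefore, FOLLOW(S) = {$, *, a}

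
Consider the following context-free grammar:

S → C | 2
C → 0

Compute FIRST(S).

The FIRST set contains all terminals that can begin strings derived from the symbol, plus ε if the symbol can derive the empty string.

We compute FIRST(S) using the standard algorithm.
FIRST(C) = {0}
FIRST(S) = {0, 2}
Therefore, FIRST(S) = {0, 2}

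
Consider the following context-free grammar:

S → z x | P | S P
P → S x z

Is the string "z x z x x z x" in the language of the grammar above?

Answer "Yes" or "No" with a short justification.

No - no valid derivation exists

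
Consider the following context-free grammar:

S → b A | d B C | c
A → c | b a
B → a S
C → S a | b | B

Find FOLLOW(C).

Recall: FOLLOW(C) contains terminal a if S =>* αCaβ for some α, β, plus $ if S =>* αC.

We compute FOLLOW(C) using the standard algorithm.
FOLLOW(S) starts with {$}.
FIRST(A) = {b, c}
FIRST(B) = {a}
FIRST(C) = {a, b, c, d}
FIRST(S) = {b, c, d}
FOLLOW(A) = {$, a, b, c, d}
FOLLOW(B) = {$, a, b, c, d}
FOLLOW(C) = {$, a, b, c, d}
FOLLOW(S) = {$, a, b, c, d}
Therefore, FOLLOW(C) = {$, a, b, c, d}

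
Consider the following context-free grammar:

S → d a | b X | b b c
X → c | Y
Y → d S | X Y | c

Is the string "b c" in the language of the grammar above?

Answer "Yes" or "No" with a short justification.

Yes - a valid derivation exists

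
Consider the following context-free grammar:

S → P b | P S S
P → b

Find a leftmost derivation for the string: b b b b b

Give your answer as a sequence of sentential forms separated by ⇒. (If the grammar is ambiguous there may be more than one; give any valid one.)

S ⇒ P S S ⇒ b S S ⇒ b P b S ⇒ b b b S ⇒ b b b P b ⇒ b b b b b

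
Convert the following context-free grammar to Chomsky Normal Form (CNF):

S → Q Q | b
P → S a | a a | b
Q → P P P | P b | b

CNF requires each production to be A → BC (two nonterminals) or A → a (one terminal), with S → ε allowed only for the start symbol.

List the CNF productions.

S → b; TA → a; P → b; TB → b; Q → b; S → Q Q; P → S TA; P → TA TA; Q → P X0; X0 → P P; Q → P TB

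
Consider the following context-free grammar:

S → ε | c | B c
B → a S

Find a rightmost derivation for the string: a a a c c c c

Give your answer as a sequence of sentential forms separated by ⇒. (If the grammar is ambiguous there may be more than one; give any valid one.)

S ⇒ B c ⇒ a S c ⇒ a B c c ⇒ a a S c c ⇒ a a B c c c ⇒ a a a S c c c ⇒ a a a c c c c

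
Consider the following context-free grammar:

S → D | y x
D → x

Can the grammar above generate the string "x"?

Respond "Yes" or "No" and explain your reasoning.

Yes - a valid derivation exists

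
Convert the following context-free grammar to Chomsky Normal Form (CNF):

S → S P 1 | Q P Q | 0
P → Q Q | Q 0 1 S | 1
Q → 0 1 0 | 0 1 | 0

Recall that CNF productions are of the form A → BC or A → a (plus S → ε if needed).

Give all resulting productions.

T1 → 1; S → 0; T0 → 0; P → 1; Q → 0; S → S X0; X0 → P T1; S → Q X1; X1 → P Q; P → Q Q; P → Q X2; X2 → T0 X3; X3 → T1 S; Q → T0 X4; X4 → T1 T0; Q → T0 T1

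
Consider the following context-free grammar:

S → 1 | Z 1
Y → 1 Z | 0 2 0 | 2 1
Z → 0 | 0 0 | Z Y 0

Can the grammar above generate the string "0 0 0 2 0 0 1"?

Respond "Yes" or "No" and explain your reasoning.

Yes - a valid derivation exists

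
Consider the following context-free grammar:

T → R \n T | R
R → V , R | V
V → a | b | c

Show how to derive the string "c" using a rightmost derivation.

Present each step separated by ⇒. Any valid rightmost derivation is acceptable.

T ⇒ R ⇒ V ⇒ c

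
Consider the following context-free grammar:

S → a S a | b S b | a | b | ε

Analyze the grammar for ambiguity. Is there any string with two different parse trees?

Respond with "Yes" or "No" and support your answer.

No - the grammar is unambiguous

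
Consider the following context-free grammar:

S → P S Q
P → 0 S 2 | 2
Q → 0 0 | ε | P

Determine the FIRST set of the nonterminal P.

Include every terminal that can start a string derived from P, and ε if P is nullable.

We compute FIRST(P) using the standard algorithm.
FIRST(P) = {0, 2}
FIRST(Q) = {0, 2, ε}
FIRST(S) = {0, 2}
Therefore, FIRST(P) = {0, 2}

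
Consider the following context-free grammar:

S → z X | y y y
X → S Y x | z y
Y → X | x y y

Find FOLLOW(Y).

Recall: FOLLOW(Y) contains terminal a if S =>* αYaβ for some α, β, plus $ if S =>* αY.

We compute FOLLOW(Y) using the standard algorithm.
FOLLOW(S) starts with {$}.
FIRST(S) = {y, z}
FIRST(X) = {y, z}
FIRST(Y) = {x, y, z}
FOLLOW(S) = {$, x, y, z}
FOLLOW(X) = {$, x, y, z}
FOLLOW(Y) = {x}
Therefore, FOLLOW(Y) = {x}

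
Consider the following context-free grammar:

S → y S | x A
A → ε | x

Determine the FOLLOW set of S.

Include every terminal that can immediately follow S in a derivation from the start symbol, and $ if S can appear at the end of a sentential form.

We compute FOLLOW(S) using the standard algorithm.
FOLLOW(S) starts with {$}.
FIRST(A) = {x, ε}
FIRST(S) = {x, y}
FOLLOW(A) = {$}
FOLLOW(S) = {$}
Therefore, FOLLOW(S) = {$}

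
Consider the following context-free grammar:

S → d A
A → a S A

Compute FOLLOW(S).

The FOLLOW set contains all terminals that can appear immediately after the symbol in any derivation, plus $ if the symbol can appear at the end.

We compute FOLLOW(S) using the standard algorithm.
FOLLOW(S) starts with {$}.
FIRST(A) = {a}
FIRST(S) = {d}
FOLLOW(A) = {$, a}
FOLLOW(S) = {$, a}
Therefore, FOLLOW(S) = {$, a}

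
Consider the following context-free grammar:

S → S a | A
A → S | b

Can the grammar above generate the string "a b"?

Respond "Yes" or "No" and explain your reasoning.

No - no valid derivation exists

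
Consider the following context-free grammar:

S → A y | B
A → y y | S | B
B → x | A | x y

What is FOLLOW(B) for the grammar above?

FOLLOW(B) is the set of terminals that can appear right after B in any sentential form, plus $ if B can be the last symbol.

We compute FOLLOW(B) using the standard algorithm.
FOLLOW(S) starts with {$}.
FIRST(A) = {x, y}
FIRST(B) = {x, y}
FIRST(S) = {x, y}
FOLLOW(A) = {$, y}
FOLLOW(B) = {$, y}
FOLLOW(S) = {$, y}
Therefore, FOLLOW(B) = {$, y}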